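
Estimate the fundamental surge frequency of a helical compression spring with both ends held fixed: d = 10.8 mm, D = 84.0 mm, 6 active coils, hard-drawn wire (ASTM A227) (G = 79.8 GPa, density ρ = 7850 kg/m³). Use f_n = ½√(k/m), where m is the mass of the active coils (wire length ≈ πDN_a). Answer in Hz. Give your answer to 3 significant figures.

k = Gd⁴/(8D³N_a) = (79.8×10³)(10.8⁴)/(8·84.0³·6) = 38.161 N/mm = 38161 N/m
Wire length L = πDN_a = π·84.0·6 = 1583.4 mm
m = ρ·(πd²/4)·L = 7850 × 91.609×10⁻⁶ m² × 1.5834 m = 1.1386 kg
f_n = ½√(k/m) = 0.5·√(38161/1.1386) = 0.5·√(33514) = 91.535 Hz

91.5 Hz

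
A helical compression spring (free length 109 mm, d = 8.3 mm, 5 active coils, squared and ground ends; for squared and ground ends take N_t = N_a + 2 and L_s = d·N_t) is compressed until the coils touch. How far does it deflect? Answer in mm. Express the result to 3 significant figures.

N_t = 7; L_s = 8.3·7 = 58.1 mm
δ_solid = L₀ − L_s = 109 − 58.1 = 50.9 mm

50.9 mm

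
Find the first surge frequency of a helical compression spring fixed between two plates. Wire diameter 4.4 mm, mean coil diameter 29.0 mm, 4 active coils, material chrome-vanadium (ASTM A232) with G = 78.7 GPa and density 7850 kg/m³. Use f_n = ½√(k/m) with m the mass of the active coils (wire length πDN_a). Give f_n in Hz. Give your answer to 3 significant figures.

466 Hz

k = Gd⁴/(8D³N_a) = (78.7×10³)(4.4⁴)/(8·29.0³·4) = 37.796 N/mm = 37796 N/m
Wire length L = πDN_a = π·29.0·4 = 364.42 mm
m = ρ·(πd²/4)·L = 7850 × 15.205×10⁻⁶ m² × 0.36442 m = 0.043498 kg
f_n = ½√(k/m) = 0.5·√(37796/0.043498) = 0.5·√(8.689e+05) = 466.07 Hz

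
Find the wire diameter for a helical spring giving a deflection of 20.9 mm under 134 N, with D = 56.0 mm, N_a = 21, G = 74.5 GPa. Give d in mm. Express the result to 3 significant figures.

7.10 mm

Required rate k = F/δ = 134/20.9 = 6.4115 N/mm
d = (8D³N_a·k / G)^(1/4) = (8·56.0³·21·6.4115 / (74.5×10³))^0.25
  = (2539.1)^0.25 = 7.0985 mm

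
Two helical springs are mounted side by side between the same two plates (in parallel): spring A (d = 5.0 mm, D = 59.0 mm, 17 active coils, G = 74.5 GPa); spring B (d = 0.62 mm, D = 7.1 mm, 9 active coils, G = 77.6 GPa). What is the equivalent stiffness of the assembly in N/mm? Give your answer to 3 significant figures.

k_A = Gd⁴/(8D³N_a) = (74.5×10³)(5.0⁴)/(8·59.0³·17) = 1.667 N/mm
k_B = Gd⁴/(8D³N_a) = (77.6×10³)(0.62⁴)/(8·7.1³·9) = 0.44496 N/mm
Parallel: k_eq = 1.667 + 0.44496 = 2.112 N/mm

2.11 N/mm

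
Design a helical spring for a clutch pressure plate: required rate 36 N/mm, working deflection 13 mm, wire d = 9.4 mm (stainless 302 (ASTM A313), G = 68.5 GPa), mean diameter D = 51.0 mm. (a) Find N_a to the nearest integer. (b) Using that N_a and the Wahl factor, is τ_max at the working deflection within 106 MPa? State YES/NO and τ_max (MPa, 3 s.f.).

N_a = Gd⁴/(8D³k) = (68.5×10³)(9.4⁴)/(8·51.0³·36) = 14 → N_a = 14
Actual rate k = Gd⁴/(8D³·14) = 35.998 N/mm
Working load F = kδ = 35.998·13 = 467.97 N
C = 51.0/9.4 = 5.4255; K_W = (4C−1)/(4C−4)+0.615/C = 1.2828
τ_max = K_W·8FD/(πd³) = 1.2828·73.172 = 93.867 MPa
τ_max ≤ 106 MPa → acceptable

(a) 14 coils; (b) YES, τ_max = 93.9 MPa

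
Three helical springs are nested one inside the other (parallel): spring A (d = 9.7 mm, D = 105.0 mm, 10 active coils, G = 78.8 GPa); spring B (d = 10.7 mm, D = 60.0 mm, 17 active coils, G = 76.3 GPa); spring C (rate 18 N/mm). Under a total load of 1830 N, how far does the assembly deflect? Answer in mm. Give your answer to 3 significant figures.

30.7 mm

k_A = Gd⁴/(8D³N_a) = (78.8×10³)(9.7⁴)/(8·105.0³·10) = 7.5328 N/mm
k_B = Gd⁴/(8D³N_a) = (76.3×10³)(10.7⁴)/(8·60.0³·17) = 34.046 N/mm
Parallel: k_eq = 7.5328 + 34.046 + 18 = 59.579 N/mm
δ = F/k_eq = 1830/59.579 = 30.716 mm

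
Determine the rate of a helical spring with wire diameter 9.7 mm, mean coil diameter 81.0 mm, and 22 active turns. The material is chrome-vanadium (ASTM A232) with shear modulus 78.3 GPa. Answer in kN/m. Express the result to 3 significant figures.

7.41 kN/m

k = Gd⁴/(8D³N_a) = (78.3×10³ × 9.7⁴) / (8 × 81.0³ × 22)
  = 6.93184e+08 / 9.35336e+07 = 7.4111 N/mm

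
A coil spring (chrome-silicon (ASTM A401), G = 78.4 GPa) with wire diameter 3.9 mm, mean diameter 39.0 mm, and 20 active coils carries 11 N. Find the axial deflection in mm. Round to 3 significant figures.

k = Gd⁴/(8D³N_a) = (78.4×10³)(3.9⁴)/(8·39.0³·20) = 1.911 N/mm
δ = F/k = 11 / 1.911 = 5.7561 mm

5.76 mm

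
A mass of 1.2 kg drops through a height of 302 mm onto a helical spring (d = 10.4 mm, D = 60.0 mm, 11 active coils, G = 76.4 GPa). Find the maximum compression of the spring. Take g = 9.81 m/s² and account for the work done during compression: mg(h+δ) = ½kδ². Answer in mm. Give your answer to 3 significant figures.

k = Gd⁴/(8D³N_a) = (76.4×10³)(10.4⁴)/(8·60.0³·11) = 47.021 N/mm
W = mg = 1.2 × 9.81 = 11.772 N
½kδ² − Wδ − Wh = 0 → δ = (W + √(W² + 2kWh))/k
δ = (11.772 + √(138.58 + 334332))/47.021 = (11.772 + 578.33)/47.021 = 12.55 mm

12.5 mm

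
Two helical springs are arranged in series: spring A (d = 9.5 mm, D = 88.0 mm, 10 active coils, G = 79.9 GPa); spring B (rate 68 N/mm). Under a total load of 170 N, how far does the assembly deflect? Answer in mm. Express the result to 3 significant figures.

16.7 mm

k_A = Gd⁴/(8D³N_a) = (79.9×10³)(9.5⁴)/(8·88.0³·10) = 11.937 N/mm
Series: 1/k_eq = 1/11.937 + 1/68 = 0.098477; k_eq = 10.155 N/mm
δ = F/k_eq = 170/10.155 = 16.741 mm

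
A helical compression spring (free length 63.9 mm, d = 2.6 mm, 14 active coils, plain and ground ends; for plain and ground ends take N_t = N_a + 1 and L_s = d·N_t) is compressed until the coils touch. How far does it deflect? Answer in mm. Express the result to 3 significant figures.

N_t = 15; L_s = 2.6·15 = 39 mm
δ_solid = L₀ − L_s = 63.9 − 39 = 24.9 mm

24.9 mm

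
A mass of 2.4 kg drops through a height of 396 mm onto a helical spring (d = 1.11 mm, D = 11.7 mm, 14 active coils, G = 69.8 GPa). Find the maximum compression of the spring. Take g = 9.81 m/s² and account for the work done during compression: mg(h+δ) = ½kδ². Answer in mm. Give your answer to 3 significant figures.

k = Gd⁴/(8D³N_a) = (69.8×10³)(1.11⁴)/(8·11.7³·14) = 0.59071 N/mm
W = mg = 2.4 × 9.81 = 23.544 N
½kδ² − Wδ − Wh = 0 → δ = (W + √(W² + 2kWh))/k
δ = (23.544 + √(554.32 + 11014.8))/0.59071 = (23.544 + 107.56)/0.59071 = 221.94 mm

222 mm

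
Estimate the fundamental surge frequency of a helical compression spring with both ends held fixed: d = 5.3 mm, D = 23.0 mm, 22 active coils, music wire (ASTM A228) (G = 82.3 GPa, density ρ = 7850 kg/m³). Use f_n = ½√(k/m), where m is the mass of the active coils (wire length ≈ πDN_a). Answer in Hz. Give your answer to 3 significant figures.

166 Hz

k = Gd⁴/(8D³N_a) = (82.3×10³)(5.3⁴)/(8·23.0³·22) = 30.325 N/mm = 30325 N/m
Wire length L = πDN_a = π·23.0·22 = 1589.6 mm
m = ρ·(πd²/4)·L = 7850 × 22.062×10⁻⁶ m² × 1.5896 m = 0.2753 kg
f_n = ½√(k/m) = 0.5·√(30325/0.2753) = 0.5·√(1.1015e+05) = 165.95 Hz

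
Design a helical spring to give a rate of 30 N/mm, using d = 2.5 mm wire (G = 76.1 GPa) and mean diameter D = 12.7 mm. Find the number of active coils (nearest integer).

N_a = Gd⁴/(8D³k) = (76.1×10³ × 2.5⁴)/(8 × 12.7³ × 30)
    = 2.97266e+06 / 491612 = 6.047 → 6 coils

6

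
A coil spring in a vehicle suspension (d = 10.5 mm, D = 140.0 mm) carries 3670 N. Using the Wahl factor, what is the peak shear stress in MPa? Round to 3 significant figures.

Spring index C = D/d = 140.0/10.5 = 13.3333
K_W = (4C−1)/(4C−4) + 0.615/C = 52.333/49.333 + 0.0461 = 1.1069
τ₀ = 8FD/(πd³) = 8·3670·140.0/(π·10.5³) = 4.1104e+06/3636.8 = 1130.2 MPa
τ_max = K·τ₀ = 1.1069 × 1130.2 = 1251.1 MPa

1250 MPa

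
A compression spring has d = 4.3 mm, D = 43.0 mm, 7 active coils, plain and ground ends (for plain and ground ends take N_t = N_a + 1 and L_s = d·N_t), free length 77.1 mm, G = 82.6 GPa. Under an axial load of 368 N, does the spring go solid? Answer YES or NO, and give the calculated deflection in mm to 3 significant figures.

k = Gd⁴/(8D³N_a) = (82.6×10³)(4.3⁴)/(8·43.0³·7) = 6.3425 N/mm
N_t = 8; L_s = 4.3·8 = 34.4 mm; δ_solid = L₀ − L_s = 77.1 − 34.4 = 42.7 mm
δ = F/k = 368/6.3425 = 58.021 mm
δ ≥ δ_solid → spring goes solid

YES, δ = 58.0 mm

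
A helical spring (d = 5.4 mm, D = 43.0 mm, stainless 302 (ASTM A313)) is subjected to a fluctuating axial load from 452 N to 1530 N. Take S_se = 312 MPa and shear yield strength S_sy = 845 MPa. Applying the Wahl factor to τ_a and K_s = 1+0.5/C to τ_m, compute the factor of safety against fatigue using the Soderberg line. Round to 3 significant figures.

C = D/d = 43.0/5.4 = 7.9630; K_W = (4C−1)/(4C−4)+0.615/C = 1.1849; K_s = 1+0.5/C = 1.0628
F_a = (F_max−F_min)/2 = 539 N; F_m = (F_max+F_min)/2 = 991 N
τ_a = K_W·8F_aD/(πd³) = 1.1849 × 374.81 = 444.13 MPa
τ_m = K_s·8F_mD/(πd³) = 1.0628 × 689.13 = 732.4 MPa
Soderberg: 1/n_f = τ_a/S_se + τ_m/S_sy = 444.13/312 + 732.4/845 = 1.42351 + 0.86675 = 2.2903
n_f = 1/2.2903 = 0.4366

0.437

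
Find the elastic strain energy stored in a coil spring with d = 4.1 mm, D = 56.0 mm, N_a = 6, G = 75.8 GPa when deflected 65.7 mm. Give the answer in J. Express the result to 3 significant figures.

5.48 J

k = Gd⁴/(8D³N_a) = (75.8×10³)(4.1⁴)/(8·56.0³·6) = 2.541 N/mm
U = ½kδ² = 0.5 × 2.541 × 65.7² = 5484 N·mm = 5.484 J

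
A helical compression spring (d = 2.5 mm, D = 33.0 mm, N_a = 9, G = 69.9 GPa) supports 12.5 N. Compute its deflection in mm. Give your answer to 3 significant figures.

k = Gd⁴/(8D³N_a) = (69.9×10³)(2.5⁴)/(8·33.0³·9) = 1.0553 N/mm
δ = F/k = 12.5 / 1.0553 = 11.845 mm

11.8 mm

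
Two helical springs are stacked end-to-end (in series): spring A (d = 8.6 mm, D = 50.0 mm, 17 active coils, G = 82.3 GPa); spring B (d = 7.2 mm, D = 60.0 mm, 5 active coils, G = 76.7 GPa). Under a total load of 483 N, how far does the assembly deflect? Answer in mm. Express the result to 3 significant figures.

k_A = Gd⁴/(8D³N_a) = (82.3×10³)(8.6⁴)/(8·50.0³·17) = 26.482 N/mm
k_B = Gd⁴/(8D³N_a) = (76.7×10³)(7.2⁴)/(8·60.0³·5) = 23.857 N/mm
Series: 1/k_eq = 1/26.482 + 1/23.857 = 0.079679; k_eq = 12.55 N/mm
δ = F/k_eq = 483/12.55 = 38.485 mm

38.5 mm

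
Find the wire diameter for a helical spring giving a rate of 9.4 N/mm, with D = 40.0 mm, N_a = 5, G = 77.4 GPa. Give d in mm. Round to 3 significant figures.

d = (8D³N_a·k / G)^(1/4) = (8·40.0³·5·9.4 / (77.4×10³))^0.25
  = (310.9)^0.25 = 4.1991 mm

4.20 mm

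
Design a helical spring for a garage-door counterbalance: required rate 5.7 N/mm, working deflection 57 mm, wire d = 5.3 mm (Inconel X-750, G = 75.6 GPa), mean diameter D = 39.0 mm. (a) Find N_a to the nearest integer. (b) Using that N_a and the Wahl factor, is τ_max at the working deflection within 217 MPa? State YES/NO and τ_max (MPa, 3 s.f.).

N_a = Gd⁴/(8D³k) = (75.6×10³)(5.3⁴)/(8·39.0³·5.7) = 22.05 → N_a = 22
Actual rate k = Gd⁴/(8D³·22) = 5.7137 N/mm
Working load F = kδ = 5.7137·57 = 325.68 N
C = 39.0/5.3 = 7.3585; K_W = (4C−1)/(4C−4)+0.615/C = 1.2015
τ_max = K_W·8FD/(πd³) = 1.2015·217.26 = 261.04 MPa
τ_max > 217 MPa → exceeds allowable

(a) 22 coils; (b) NO, τ_max = 261 MPa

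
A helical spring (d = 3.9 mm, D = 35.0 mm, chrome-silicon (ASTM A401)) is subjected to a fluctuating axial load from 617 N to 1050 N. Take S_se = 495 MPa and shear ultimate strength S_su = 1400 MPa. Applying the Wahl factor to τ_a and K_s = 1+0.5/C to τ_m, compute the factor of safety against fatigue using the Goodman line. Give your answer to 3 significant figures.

0.585

C = D/d = 35.0/3.9 = 8.9744; K_W = (4C−1)/(4C−4)+0.615/C = 1.1626; K_s = 1+0.5/C = 1.0557
F_a = (F_max−F_min)/2 = 216.5 N; F_m = (F_max+F_min)/2 = 833.5 N
τ_a = K_W·8F_aD/(πd³) = 1.1626 × 325.29 = 378.18 MPa
τ_m = K_s·8F_mD/(πd³) = 1.0557 × 1252.3 = 1322.1 MPa
Goodman: 1/n_f = τ_a/S_se + τ_m/S_su = 378.18/495 + 1322.1/1400 = 0.76399 + 0.94436 = 1.7084
n_f = 1/1.7084 = 0.5854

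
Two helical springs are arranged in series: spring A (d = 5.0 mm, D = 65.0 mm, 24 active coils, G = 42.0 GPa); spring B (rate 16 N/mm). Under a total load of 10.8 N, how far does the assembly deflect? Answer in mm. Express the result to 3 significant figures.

22.4 mm

k_A = Gd⁴/(8D³N_a) = (42.0×10³)(5.0⁴)/(8·65.0³·24) = 0.49784 N/mm
Series: 1/k_eq = 1/0.49784 + 1/16 = 2.0712; k_eq = 0.48282 N/mm
δ = F/k_eq = 10.8/0.48282 = 22.369 mm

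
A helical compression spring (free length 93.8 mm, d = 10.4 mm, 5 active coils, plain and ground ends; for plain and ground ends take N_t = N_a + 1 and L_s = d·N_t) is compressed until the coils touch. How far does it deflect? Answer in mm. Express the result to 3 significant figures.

N_t = 6; L_s = 10.4·6 = 62.4 mm
δ_solid = L₀ − L_s = 93.8 − 62.4 = 31.4 mm

31.4 mm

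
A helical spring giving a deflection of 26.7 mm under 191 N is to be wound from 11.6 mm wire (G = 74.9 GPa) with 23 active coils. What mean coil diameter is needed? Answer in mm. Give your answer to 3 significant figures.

Required rate k = F/δ = 191/26.7 = 7.1536 N/mm
D = (Gd⁴/(8N_a·k))^(1/3) = (74.9×10³·11.6⁴/(8·23·7.1536))^(1/3)
  = (1.03032e+06)^(1/3) = 101.0008 mm

101 mm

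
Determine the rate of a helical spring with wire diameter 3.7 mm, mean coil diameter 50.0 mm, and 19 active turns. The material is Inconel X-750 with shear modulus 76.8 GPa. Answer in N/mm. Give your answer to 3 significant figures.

k = Gd⁴/(8D³N_a) = (76.8×10³ × 3.7⁴) / (8 × 50.0³ × 19)
  = 1.43936e+07 / 1.9e+07 = 0.75756 N/mm

0.758 N/mm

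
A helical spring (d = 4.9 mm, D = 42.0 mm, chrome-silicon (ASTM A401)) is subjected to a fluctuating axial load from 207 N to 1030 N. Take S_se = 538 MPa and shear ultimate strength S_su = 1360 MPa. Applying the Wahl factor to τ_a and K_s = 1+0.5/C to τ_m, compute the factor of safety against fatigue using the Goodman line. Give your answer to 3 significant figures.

C = D/d = 42.0/4.9 = 8.5714; K_W = (4C−1)/(4C−4)+0.615/C = 1.1708; K_s = 1+0.5/C = 1.0583
F_a = (F_max−F_min)/2 = 411.5 N; F_m = (F_max+F_min)/2 = 618.5 N
τ_a = K_W·8F_aD/(πd³) = 1.1708 × 374.09 = 437.98 MPa
τ_m = K_s·8F_mD/(πd³) = 1.0583 × 562.26 = 595.06 MPa
Goodman: 1/n_f = τ_a/S_se + τ_m/S_su = 437.98/538 + 595.06/1360 = 0.81409 + 0.43755 = 1.2516
n_f = 1/1.2516 = 0.799

0.799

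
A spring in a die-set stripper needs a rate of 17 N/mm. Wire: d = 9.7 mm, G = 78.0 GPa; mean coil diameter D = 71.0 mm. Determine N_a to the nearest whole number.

N_a = Gd⁴/(8D³k) = (78.0×10³ × 9.7⁴)/(8 × 71.0³ × 17)
    = 6.90528e+08 / 4.86759e+07 = 14.19 → 14 coils

14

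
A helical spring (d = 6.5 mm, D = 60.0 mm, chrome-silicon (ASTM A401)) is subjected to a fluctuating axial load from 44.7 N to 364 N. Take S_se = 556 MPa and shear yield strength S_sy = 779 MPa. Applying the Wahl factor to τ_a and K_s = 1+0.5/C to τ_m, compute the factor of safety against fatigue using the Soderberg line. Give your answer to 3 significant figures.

2.95

C = D/d = 60.0/6.5 = 9.2308; K_W = (4C−1)/(4C−4)+0.615/C = 1.1577; K_s = 1+0.5/C = 1.0542
F_a = (F_max−F_min)/2 = 159.65 N; F_m = (F_max+F_min)/2 = 204.35 N
τ_a = K_W·8F_aD/(πd³) = 1.1577 × 88.822 = 102.83 MPa
τ_m = K_s·8F_mD/(πd³) = 1.0542 × 113.69 = 119.85 MPa
Soderberg: 1/n_f = τ_a/S_se + τ_m/S_sy = 102.83/556 + 119.85/779 = 0.18495 + 0.15385 = 0.3388
n_f = 1/0.3388 = 2.952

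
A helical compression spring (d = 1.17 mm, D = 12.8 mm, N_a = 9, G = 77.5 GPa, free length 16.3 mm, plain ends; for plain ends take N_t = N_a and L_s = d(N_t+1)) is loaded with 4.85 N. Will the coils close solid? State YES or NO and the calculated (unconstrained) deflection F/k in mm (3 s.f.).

YES, δ = 5.04 mm

k = Gd⁴/(8D³N_a) = (77.5×10³)(1.17⁴)/(8·12.8³·9) = 0.9618 N/mm
N_t = 9; L_s = 1.17·10 = 11.7 mm; δ_solid = L₀ − L_s = 16.3 − 11.7 = 4.6 mm
δ = F/k = 4.85/0.9618 = 5.0427 mm
δ ≥ δ_solid → spring goes solid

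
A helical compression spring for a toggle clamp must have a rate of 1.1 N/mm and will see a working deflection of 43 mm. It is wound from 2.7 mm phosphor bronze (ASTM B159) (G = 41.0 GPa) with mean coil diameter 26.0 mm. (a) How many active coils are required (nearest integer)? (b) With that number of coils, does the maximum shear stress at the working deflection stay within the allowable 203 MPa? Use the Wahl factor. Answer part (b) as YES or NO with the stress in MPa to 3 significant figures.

(a) 14 coils; (b) YES, τ_max = 184 MPa

N_a = Gd⁴/(8D³k) = (41.0×10³)(2.7⁴)/(8·26.0³·1.1) = 14.09 → N_a = 14
Actual rate k = Gd⁴/(8D³·14) = 1.1069 N/mm
Working load F = kδ = 1.1069·43 = 47.596 N
C = 26.0/2.7 = 9.6296; K_W = (4C−1)/(4C−4)+0.615/C = 1.1508
τ_max = K_W·8FD/(πd³) = 1.1508·160.1 = 184.24 MPa
τ_max ≤ 203 MPa → acceptable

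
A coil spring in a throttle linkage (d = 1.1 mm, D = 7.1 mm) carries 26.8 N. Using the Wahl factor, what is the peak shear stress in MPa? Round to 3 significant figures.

449 MPa

Spring index C = D/d = 7.1/1.1 = 6.4545
K_W = (4C−1)/(4C−4) + 0.615/C = 24.818/21.818 + 0.0953 = 1.2328
τ₀ = 8FD/(πd³) = 8·26.8·7.1/(π·1.1³) = 1522.24/4.1815 = 364.05 MPa
τ_max = K·τ₀ = 1.2328 × 364.05 = 448.79 MPa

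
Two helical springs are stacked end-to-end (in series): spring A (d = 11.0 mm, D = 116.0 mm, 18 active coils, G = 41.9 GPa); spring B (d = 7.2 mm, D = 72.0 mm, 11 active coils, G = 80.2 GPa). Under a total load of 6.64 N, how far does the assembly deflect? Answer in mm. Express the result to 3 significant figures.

3.44 mm

k_A = Gd⁴/(8D³N_a) = (41.9×10³)(11.0⁴)/(8·116.0³·18) = 2.7293 N/mm
k_B = Gd⁴/(8D³N_a) = (80.2×10³)(7.2⁴)/(8·72.0³·11) = 6.5618 N/mm
Series: 1/k_eq = 1/2.7293 + 1/6.5618 = 0.51879; k_eq = 1.9275 N/mm
δ = F/k_eq = 6.64/1.9275 = 3.4448 mm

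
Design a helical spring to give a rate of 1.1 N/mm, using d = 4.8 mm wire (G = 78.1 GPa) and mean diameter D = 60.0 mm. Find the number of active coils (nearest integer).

N_a = Gd⁴/(8D³k) = (78.1×10³ × 4.8⁴)/(8 × 60.0³ × 1.1)
    = 4.14587e+07 / 1.9008e+06 = 21.81 → 22 coils

22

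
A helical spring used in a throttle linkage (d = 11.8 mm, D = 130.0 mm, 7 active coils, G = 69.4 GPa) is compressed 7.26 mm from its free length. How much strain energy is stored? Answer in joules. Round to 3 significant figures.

0.288 J

k = Gd⁴/(8D³N_a) = (69.4×10³)(11.8⁴)/(8·130.0³·7) = 10.936 N/mm
U = ½kδ² = 0.5 × 10.936 × 7.26² = 288.21 N·mm = 0.28821 J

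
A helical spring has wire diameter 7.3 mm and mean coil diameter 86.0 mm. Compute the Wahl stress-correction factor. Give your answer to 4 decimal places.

1.1218

C = D/d = 86.0/7.3 = 11.7808
K_W = (4C−1)/(4C−4) + 0.615/C = 46.123/43.123 + 0.0522 = 1.1218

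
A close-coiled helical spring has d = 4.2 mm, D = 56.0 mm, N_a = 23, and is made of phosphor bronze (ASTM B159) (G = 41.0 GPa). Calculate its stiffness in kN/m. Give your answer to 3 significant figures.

0.395 kN/m

k = Gd⁴/(8D³N_a) = (41.0×10³ × 4.2⁴) / (8 × 56.0³ × 23)
  = 1.2758e+07 / 3.23133e+07 = 0.39482 N/mm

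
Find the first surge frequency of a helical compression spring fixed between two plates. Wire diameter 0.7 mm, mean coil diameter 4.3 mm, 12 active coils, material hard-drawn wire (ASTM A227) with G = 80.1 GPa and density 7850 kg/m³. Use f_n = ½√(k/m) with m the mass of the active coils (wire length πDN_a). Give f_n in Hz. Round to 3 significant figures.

1130 Hz

k = Gd⁴/(8D³N_a) = (80.1×10³)(0.7⁴)/(8·4.3³·12) = 2.5197 N/mm = 2519.7 N/m
Wire length L = πDN_a = π·4.3·12 = 162.11 mm
m = ρ·(πd²/4)·L = 7850 × 0.38485×10⁻⁶ m² × 0.16211 m = 0.00048973 kg
f_n = ½√(k/m) = 0.5·√(2519.7/0.00048973) = 0.5·√(5.1451e+06) = 1134.1 Hz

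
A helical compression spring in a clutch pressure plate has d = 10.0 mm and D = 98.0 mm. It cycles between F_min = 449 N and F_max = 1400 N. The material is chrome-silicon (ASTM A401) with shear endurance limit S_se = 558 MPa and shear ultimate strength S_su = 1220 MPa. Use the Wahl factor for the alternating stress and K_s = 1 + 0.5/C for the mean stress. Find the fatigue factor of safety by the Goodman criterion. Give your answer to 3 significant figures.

C = D/d = 98.0/10.0 = 9.8000; K_W = (4C−1)/(4C−4)+0.615/C = 1.1480; K_s = 1+0.5/C = 1.0510
F_a = (F_max−F_min)/2 = 475.5 N; F_m = (F_max+F_min)/2 = 924.5 N
τ_a = K_W·8F_aD/(πd³) = 1.1480 × 118.66 = 136.22 MPa
τ_m = K_s·8F_mD/(πd³) = 1.0510 × 230.71 = 242.48 MPa
Goodman: 1/n_f = τ_a/S_se + τ_m/S_su = 136.22/558 + 242.48/1220 = 0.24413 + 0.19876 = 0.44289
n_f = 1/0.44289 = 2.258

2.26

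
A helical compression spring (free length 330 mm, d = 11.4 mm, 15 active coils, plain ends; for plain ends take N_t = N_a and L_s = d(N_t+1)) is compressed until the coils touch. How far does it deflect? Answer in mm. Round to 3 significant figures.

148 mm

N_t = 15; L_s = 11.4·16 = 182.4 mm
δ_solid = L₀ − L_s = 330 − 182.4 = 147.6 mm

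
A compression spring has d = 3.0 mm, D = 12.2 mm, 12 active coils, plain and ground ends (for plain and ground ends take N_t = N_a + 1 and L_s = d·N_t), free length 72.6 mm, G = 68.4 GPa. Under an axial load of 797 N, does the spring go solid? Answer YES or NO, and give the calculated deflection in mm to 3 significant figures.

NO, δ = 25.1 mm

k = Gd⁴/(8D³N_a) = (68.4×10³)(3.0⁴)/(8·12.2³·12) = 31.783 N/mm
N_t = 13; L_s = 3.0·13 = 39 mm; δ_solid = L₀ − L_s = 72.6 − 39 = 33.6 mm
δ = F/k = 797/31.783 = 25.077 mm
δ < δ_solid → spring does not go solid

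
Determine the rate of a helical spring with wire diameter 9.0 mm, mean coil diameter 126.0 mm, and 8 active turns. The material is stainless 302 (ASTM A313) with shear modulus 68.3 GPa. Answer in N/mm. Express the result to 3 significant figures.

k = Gd⁴/(8D³N_a) = (68.3×10³ × 9.0⁴) / (8 × 126.0³ × 8)
  = 4.48116e+08 / 1.28024e+08 = 3.5003 N/mm

3.50 N/mm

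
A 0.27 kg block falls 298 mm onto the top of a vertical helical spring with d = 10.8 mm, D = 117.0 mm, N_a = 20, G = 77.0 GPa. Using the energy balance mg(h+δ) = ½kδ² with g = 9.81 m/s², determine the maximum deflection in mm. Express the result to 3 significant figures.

20.3 mm

k = Gd⁴/(8D³N_a) = (77.0×10³)(10.8⁴)/(8·117.0³·20) = 4.088 N/mm
W = mg = 0.27 × 9.81 = 2.6487 N
½kδ² − Wδ − Wh = 0 → δ = (W + √(W² + 2kWh))/k
δ = (2.6487 + √(7.0156 + 6453.38))/4.088 = (2.6487 + 80.377)/4.088 = 20.31 mm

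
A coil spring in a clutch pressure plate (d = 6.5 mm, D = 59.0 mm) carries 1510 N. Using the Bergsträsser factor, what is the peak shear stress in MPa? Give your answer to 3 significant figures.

Spring index C = D/d = 59.0/6.5 = 9.0769
K_B = (4C+2)/(4C−3) = 38.308/33.308 = 1.1501
τ₀ = 8FD/(πd³) = 8·1510·59.0/(π·6.5³) = 712720/862.76 = 826.09 MPa
τ_max = K·τ₀ = 1.1501 × 826.09 = 950.1 MPa

950 MPa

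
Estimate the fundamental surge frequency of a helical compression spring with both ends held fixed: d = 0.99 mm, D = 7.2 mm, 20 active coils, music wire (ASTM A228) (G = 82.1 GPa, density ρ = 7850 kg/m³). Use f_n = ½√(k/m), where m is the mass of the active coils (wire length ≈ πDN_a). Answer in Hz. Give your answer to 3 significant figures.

k = Gd⁴/(8D³N_a) = (82.1×10³)(0.99⁴)/(8·7.2³·20) = 1.3206 N/mm = 1320.6 N/m
Wire length L = πDN_a = π·7.2·20 = 452.39 mm
m = ρ·(πd²/4)·L = 7850 × 0.76977×10⁻⁶ m² × 0.45239 m = 0.0027336 kg
f_n = ½√(k/m) = 0.5·√(1320.6/0.0027336) = 0.5·√(4.8309e+05) = 347.52 Hz

348 Hz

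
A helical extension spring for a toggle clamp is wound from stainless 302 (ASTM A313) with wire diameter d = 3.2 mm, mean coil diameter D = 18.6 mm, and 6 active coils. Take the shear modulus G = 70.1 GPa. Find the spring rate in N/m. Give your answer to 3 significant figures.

k = Gd⁴/(8D³N_a) = (70.1×10³ × 3.2⁴) / (8 × 18.6³ × 6)
  = 7.35052e+06 / 308873 = 23.798 N/mm = 23798 N/m

23800 N/m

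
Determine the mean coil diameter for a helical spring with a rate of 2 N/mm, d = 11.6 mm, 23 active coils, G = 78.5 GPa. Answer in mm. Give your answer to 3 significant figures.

D = (Gd⁴/(8N_a·k))^(1/3) = (78.5×10³·11.6⁴/(8·23·2))^(1/3)
  = (3.86237e+06)^(1/3) = 156.8982 mm

157 mm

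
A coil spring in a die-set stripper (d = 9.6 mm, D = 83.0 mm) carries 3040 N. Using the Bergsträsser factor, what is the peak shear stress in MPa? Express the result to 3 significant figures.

841 MPa

Spring index C = D/d = 83.0/9.6 = 8.6458
K_B = (4C+2)/(4C−3) = 36.583/31.583 = 1.1583
τ₀ = 8FD/(πd³) = 8·3040·83.0/(π·9.6³) = 2.01856e+06/2779.5 = 726.24 MPa
τ_max = K·τ₀ = 1.1583 × 726.24 = 841.21 MPa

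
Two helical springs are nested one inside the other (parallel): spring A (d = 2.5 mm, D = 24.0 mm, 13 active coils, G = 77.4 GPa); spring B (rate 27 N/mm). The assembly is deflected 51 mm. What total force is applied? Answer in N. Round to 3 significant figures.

1480 N

k_A = Gd⁴/(8D³N_a) = (77.4×10³)(2.5⁴)/(8·24.0³·13) = 2.103 N/mm
Parallel: k_eq = 2.103 + 27 = 29.103 N/mm
F = k_eq·δ = 29.103·51 = 1484.3 N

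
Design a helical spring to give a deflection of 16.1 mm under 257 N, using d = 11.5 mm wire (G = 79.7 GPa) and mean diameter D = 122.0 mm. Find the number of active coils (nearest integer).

Required rate k = F/δ = 257/16.1 = 15.963 N/mm
N_a = Gd⁴/(8D³k) = (79.7×10³ × 11.5⁴)/(8 × 122.0³ × 15.963)
    = 1.39396e+09 / 2.31887e+08 = 6.011 → 6 coils

6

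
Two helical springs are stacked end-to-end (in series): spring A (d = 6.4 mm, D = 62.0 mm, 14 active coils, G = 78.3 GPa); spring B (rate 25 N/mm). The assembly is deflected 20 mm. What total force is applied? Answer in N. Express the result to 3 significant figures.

k_A = Gd⁴/(8D³N_a) = (78.3×10³)(6.4⁴)/(8·62.0³·14) = 4.9214 N/mm
Series: 1/k_eq = 1/4.9214 + 1/25 = 0.24319; k_eq = 4.1119 N/mm
F = k_eq·δ = 4.1119·20 = 82.239 N

82.2 N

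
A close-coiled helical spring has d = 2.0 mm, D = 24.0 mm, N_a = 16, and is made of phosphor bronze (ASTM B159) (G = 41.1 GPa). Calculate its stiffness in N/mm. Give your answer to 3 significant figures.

0.372 N/mm

k = Gd⁴/(8D³N_a) = (41.1×10³ × 2.0⁴) / (8 × 24.0³ × 16)
  = 657600 / 1.76947e+06 = 0.37164 N/mm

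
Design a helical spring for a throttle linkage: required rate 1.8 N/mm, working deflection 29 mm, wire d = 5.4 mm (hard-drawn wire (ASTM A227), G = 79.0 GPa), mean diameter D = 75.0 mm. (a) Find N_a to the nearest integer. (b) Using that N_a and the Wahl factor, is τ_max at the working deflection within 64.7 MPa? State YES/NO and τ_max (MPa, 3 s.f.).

N_a = Gd⁴/(8D³k) = (79.0×10³)(5.4⁴)/(8·75.0³·1.8) = 11.06 → N_a = 11
Actual rate k = Gd⁴/(8D³·11) = 1.8094 N/mm
Working load F = kδ = 1.8094·29 = 52.473 N
C = 75.0/5.4 = 13.8889; K_W = (4C−1)/(4C−4)+0.615/C = 1.1025
τ_max = K_W·8FD/(πd³) = 1.1025·63.643 = 70.165 MPa
τ_max > 64.7 MPa → exceeds allowable

(a) 11 coils; (b) NO, τ_max = 70.2 MPa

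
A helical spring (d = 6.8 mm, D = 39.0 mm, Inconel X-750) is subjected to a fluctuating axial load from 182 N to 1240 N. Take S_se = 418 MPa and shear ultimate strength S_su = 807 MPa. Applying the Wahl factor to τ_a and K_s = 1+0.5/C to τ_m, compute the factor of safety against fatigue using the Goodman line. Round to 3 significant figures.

C = D/d = 39.0/6.8 = 5.7353; K_W = (4C−1)/(4C−4)+0.615/C = 1.2656; K_s = 1+0.5/C = 1.0872
F_a = (F_max−F_min)/2 = 529 N; F_m = (F_max+F_min)/2 = 711 N
τ_a = K_W·8F_aD/(πd³) = 1.2656 × 167.08 = 211.46 MPa
τ_m = K_s·8F_mD/(πd³) = 1.0872 × 224.57 = 244.15 MPa
Goodman: 1/n_f = τ_a/S_se + τ_m/S_su = 211.46/418 + 244.15/807 = 0.50589 + 0.30253 = 0.80843
n_f = 1/0.80843 = 1.237

1.24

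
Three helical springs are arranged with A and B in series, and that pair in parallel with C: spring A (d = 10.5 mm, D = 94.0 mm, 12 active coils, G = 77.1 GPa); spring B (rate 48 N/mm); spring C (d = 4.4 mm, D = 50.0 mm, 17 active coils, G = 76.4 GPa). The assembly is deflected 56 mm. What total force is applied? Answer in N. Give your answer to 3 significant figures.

623 N

k_A = Gd⁴/(8D³N_a) = (77.1×10³)(10.5⁴)/(8·94.0³·12) = 11.753 N/mm
k_C = Gd⁴/(8D³N_a) = (76.4×10³)(4.4⁴)/(8·50.0³·17) = 1.6844 N/mm
Springs A,B series: k_AB = 1/(1/11.753+1/48) = 9.4414 N/mm; parallel with C: k_eq = 9.4414+1.6844 = 11.126 N/mm
F = k_eq·δ = 11.126·56 = 623.05 N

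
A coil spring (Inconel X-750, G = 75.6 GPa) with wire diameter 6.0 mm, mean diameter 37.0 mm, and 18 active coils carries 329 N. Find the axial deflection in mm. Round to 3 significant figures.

24.5 mm

k = Gd⁴/(8D³N_a) = (75.6×10³)(6.0⁴)/(8·37.0³·18) = 13.433 N/mm
δ = F/k = 329 / 13.433 = 24.493 mm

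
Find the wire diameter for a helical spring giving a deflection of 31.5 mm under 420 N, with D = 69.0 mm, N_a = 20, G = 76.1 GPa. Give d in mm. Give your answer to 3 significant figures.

9.80 mm

Required rate k = F/δ = 420/31.5 = 13.333 N/mm
d = (8D³N_a·k / G)^(1/4) = (8·69.0³·20·13.333 / (76.1×10³))^0.25
  = (9209.2)^0.25 = 9.7961 mm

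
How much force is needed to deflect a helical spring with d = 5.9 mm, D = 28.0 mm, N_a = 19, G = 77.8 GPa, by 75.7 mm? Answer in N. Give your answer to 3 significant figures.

k = Gd⁴/(8D³N_a) = (77.8×10³)(5.9⁴)/(8·28.0³·19) = 28.253 N/mm
F = k·δ = 28.253 × 75.7 = 2138.8 N

2140 N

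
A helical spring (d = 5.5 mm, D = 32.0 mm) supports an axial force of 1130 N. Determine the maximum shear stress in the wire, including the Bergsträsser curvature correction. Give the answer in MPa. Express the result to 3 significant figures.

Spring index C = D/d = 32.0/5.5 = 5.8182
K_B = (4C+2)/(4C−3) = 25.273/20.273 = 1.2466
τ₀ = 8FD/(πd³) = 8·1130·32.0/(π·5.5³) = 289280/522.68 = 553.45 MPa
τ_max = K·τ₀ = 1.2466 × 553.45 = 689.95 MPa

690 MPa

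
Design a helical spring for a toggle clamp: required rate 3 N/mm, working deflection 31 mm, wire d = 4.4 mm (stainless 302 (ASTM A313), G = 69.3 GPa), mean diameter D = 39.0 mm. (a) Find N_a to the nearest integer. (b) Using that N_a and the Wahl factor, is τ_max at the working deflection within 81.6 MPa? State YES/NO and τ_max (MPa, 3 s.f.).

(a) 18 coils; (b) NO, τ_max = 128 MPa

N_a = Gd⁴/(8D³k) = (69.3×10³)(4.4⁴)/(8·39.0³·3) = 18.24 → N_a = 18
Actual rate k = Gd⁴/(8D³·18) = 3.0408 N/mm
Working load F = kδ = 3.0408·31 = 94.265 N
C = 39.0/4.4 = 8.8636; K_W = (4C−1)/(4C−4)+0.615/C = 1.1648
τ_max = K_W·8FD/(πd³) = 1.1648·109.9 = 128.01 MPa
τ_max > 81.6 MPa → exceeds allowable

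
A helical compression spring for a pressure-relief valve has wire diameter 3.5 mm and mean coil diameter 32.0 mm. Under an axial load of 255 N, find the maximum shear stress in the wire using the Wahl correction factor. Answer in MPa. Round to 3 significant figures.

Spring index C = D/d = 32.0/3.5 = 9.1429
K_W = (4C−1)/(4C−4) + 0.615/C = 35.571/32.571 + 0.0673 = 1.1594
τ₀ = 8FD/(πd³) = 8·255·32.0/(π·3.5³) = 65280/134.7 = 484.65 MPa
τ_max = K·τ₀ = 1.1594 × 484.65 = 561.89 MPa

562 MPa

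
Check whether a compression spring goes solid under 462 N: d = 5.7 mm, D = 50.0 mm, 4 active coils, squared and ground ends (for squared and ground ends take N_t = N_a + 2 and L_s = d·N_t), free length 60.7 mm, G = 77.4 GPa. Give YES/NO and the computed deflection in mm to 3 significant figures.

k = Gd⁴/(8D³N_a) = (77.4×10³)(5.7⁴)/(8·50.0³·4) = 20.426 N/mm
N_t = 6; L_s = 5.7·6 = 34.2 mm; δ_solid = L₀ − L_s = 60.7 − 34.2 = 26.5 mm
δ = F/k = 462/20.426 = 22.618 mm
δ < δ_solid → spring does not go solid

NO, δ = 22.6 mm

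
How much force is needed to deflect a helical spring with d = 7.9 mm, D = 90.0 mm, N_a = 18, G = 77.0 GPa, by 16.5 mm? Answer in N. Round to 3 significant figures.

47.1 N

k = Gd⁴/(8D³N_a) = (77.0×10³)(7.9⁴)/(8·90.0³·18) = 2.857 N/mm
F = k·δ = 2.857 × 16.5 = 47.14 N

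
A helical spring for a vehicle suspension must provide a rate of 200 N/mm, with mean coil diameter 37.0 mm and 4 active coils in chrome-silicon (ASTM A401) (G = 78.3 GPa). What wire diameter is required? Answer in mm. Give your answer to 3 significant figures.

d = (8D³N_a·k / G)^(1/4) = (8·37.0³·4·200 / (78.3×10³))^0.25
  = (4140.2)^0.25 = 8.0215 mm

8.02 mm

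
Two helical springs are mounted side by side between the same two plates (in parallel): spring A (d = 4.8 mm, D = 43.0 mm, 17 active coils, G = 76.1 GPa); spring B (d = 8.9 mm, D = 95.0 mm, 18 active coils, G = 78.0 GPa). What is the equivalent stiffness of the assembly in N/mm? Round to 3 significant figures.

k_A = Gd⁴/(8D³N_a) = (76.1×10³)(4.8⁴)/(8·43.0³·17) = 3.736 N/mm
k_B = Gd⁴/(8D³N_a) = (78.0×10³)(8.9⁴)/(8·95.0³·18) = 3.9639 N/mm
Parallel: k_eq = 3.736 + 3.9639 = 7.6999 N/mm

7.70 N/mm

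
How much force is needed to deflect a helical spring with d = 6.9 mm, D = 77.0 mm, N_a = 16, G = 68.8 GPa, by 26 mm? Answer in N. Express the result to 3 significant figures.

k = Gd⁴/(8D³N_a) = (68.8×10³)(6.9⁴)/(8·77.0³·16) = 2.6687 N/mm
F = k·δ = 2.6687 × 26 = 69.387 N

69.4 N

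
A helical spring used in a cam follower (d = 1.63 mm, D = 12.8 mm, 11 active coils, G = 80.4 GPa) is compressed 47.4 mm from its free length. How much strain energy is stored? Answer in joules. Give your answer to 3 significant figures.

k = Gd⁴/(8D³N_a) = (80.4×10³)(1.63⁴)/(8·12.8³·11) = 3.0753 N/mm
U = ½kδ² = 0.5 × 3.0753 × 47.4² = 3454.8 N·mm = 3.4548 J

3.45 J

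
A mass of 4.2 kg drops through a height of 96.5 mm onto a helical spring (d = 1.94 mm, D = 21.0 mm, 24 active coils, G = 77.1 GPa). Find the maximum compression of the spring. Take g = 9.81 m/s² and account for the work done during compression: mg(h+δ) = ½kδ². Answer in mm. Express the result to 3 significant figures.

k = Gd⁴/(8D³N_a) = (77.1×10³)(1.94⁴)/(8·21.0³·24) = 0.61419 N/mm
W = mg = 4.2 × 9.81 = 41.202 N
½kδ² − Wδ − Wh = 0 → δ = (W + √(W² + 2kWh))/k
δ = (41.202 + √(1697.6 + 4884.02))/0.61419 = (41.202 + 81.127)/0.61419 = 199.17 mm

199 mm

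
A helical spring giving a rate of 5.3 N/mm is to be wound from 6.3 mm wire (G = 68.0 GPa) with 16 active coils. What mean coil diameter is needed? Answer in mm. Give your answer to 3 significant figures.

D = (Gd⁴/(8N_a·k))^(1/3) = (68.0×10³·6.3⁴/(8·16·5.3))^(1/3)
  = (157901)^(1/3) = 54.0499 mm

54.0 mm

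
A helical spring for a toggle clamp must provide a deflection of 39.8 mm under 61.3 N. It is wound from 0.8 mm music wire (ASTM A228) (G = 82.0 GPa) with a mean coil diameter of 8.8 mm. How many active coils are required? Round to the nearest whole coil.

Required rate k = F/δ = 61.3/39.8 = 1.5402 N/mm
N_a = Gd⁴/(8D³k) = (82.0×10³ × 0.8⁴)/(8 × 8.8³ × 1.5402)
    = 33587.2 / 8396.83 = 4 → 4 coils

4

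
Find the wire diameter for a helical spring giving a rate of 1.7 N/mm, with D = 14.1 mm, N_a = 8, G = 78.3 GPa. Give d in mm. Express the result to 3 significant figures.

1.40 mm

d = (8D³N_a·k / G)^(1/4) = (8·14.1³·8·1.7 / (78.3×10³))^0.25
  = (3.8952)^0.25 = 1.4049 mm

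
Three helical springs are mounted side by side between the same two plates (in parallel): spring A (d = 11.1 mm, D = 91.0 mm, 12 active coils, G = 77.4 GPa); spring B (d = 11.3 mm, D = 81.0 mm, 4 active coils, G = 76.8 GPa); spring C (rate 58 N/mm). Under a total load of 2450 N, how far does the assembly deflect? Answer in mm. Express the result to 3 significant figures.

k_A = Gd⁴/(8D³N_a) = (77.4×10³)(11.1⁴)/(8·91.0³·12) = 16.242 N/mm
k_B = Gd⁴/(8D³N_a) = (76.8×10³)(11.3⁴)/(8·81.0³·4) = 73.633 N/mm
Parallel: k_eq = 16.242 + 73.633 + 58 = 147.87 N/mm
δ = F/k_eq = 2450/147.87 = 16.568 mm

16.6 mm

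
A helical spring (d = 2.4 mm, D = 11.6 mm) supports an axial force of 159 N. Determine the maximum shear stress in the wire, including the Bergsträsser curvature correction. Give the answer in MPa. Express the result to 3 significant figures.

444 MPa

Spring index C = D/d = 11.6/2.4 = 4.8333
K_B = (4C+2)/(4C−3) = 21.333/16.333 = 1.3061
τ₀ = 8FD/(πd³) = 8·159·11.6/(π·2.4³) = 14755.2/43.429 = 339.75 MPa
τ_max = K·τ₀ = 1.3061 × 339.75 = 443.76 MPa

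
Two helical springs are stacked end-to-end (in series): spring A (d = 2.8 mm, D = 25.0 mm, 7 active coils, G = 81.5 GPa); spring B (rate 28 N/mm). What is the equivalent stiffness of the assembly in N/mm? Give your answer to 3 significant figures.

k_A = Gd⁴/(8D³N_a) = (81.5×10³)(2.8⁴)/(8·25.0³·7) = 5.7251 N/mm
Series: 1/k_eq = 1/5.7251 + 1/28 = 0.21038; k_eq = 4.7532 N/mm

4.75 N/mm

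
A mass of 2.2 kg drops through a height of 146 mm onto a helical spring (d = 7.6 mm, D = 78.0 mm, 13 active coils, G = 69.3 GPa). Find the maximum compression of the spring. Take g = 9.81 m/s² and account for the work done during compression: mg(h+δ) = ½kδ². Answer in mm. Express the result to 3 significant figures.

41.6 mm

k = Gd⁴/(8D³N_a) = (69.3×10³)(7.6⁴)/(8·78.0³·13) = 4.6846 N/mm
W = mg = 2.2 × 9.81 = 21.582 N
½kδ² − Wδ − Wh = 0 → δ = (W + √(W² + 2kWh))/k
δ = (21.582 + √(465.78 + 29521.9))/4.6846 = (21.582 + 173.17)/4.6846 = 41.573 mm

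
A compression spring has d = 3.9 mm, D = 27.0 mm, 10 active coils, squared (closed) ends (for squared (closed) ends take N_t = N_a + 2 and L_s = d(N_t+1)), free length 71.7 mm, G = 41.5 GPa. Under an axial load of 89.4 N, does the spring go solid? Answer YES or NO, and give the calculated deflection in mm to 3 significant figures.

k = Gd⁴/(8D³N_a) = (41.5×10³)(3.9⁴)/(8·27.0³·10) = 6.0971 N/mm
N_t = 12; L_s = 3.9·13 = 50.7 mm; δ_solid = L₀ − L_s = 71.7 − 50.7 = 21 mm
δ = F/k = 89.4/6.0971 = 14.663 mm
δ < δ_solid → spring does not go solid

NO, δ = 14.7 mm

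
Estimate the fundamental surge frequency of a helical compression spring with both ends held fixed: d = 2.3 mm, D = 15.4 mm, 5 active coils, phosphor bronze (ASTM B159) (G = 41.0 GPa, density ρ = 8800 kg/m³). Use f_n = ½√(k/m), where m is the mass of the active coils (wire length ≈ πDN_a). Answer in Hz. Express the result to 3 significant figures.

k = Gd⁴/(8D³N_a) = (41.0×10³)(2.3⁴)/(8·15.4³·5) = 7.8537 N/mm = 7853.7 N/m
Wire length L = πDN_a = π·15.4·5 = 241.9 mm
m = ρ·(πd²/4)·L = 8800 × 4.1548×10⁻⁶ m² × 0.2419 m = 0.0088444 kg
f_n = ½√(k/m) = 0.5·√(7853.7/0.0088444) = 0.5·√(8.8798e+05) = 471.16 Hz

471 Hz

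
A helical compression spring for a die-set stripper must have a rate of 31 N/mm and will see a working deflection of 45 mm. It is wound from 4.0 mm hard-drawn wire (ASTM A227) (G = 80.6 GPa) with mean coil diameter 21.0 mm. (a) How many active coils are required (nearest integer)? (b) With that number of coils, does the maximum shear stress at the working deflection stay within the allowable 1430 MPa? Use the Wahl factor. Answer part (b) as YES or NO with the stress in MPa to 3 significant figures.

N_a = Gd⁴/(8D³k) = (80.6×10³)(4.0⁴)/(8·21.0³·31) = 8.984 → N_a = 9
Actual rate k = Gd⁴/(8D³·9) = 30.945 N/mm
Working load F = kδ = 30.945·45 = 1392.5 N
C = 21.0/4.0 = 5.2500; K_W = (4C−1)/(4C−4)+0.615/C = 1.2936
τ_max = K_W·8FD/(πd³) = 1.2936·1163.5 = 1505.2 MPa
τ_max > 1430 MPa → exceeds allowable

(a) 9 coils; (b) NO, τ_max = 1510 MPa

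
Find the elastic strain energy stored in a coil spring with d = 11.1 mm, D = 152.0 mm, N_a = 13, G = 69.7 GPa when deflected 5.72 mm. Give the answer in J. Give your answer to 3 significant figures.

0.0474 J

k = Gd⁴/(8D³N_a) = (69.7×10³)(11.1⁴)/(8·152.0³·13) = 2.8971 N/mm
U = ½kδ² = 0.5 × 2.8971 × 5.72² = 47.394 N·mm = 0.047394 J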